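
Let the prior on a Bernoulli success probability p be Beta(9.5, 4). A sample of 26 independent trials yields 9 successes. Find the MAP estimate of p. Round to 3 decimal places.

p̂_MAP = 0.467

Prior: Beta(9.5, 4).
Data: 9 successes in 26 trials. The binomial likelihood contributes p^9(1−p)^17, so the posterior is Beta(9.5+9, 4+17) = Beta(18.5, 21).
For Beta(a, b) with a, b > 1 the mode is (a−1)/(a+b−2) = 17.5/37.5 ≈ 0.467.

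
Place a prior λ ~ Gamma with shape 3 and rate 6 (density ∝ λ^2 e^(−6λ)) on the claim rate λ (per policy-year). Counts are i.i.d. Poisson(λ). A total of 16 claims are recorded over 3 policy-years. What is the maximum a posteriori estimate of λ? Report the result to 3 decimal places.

Σxᵢ = 16, n = 3.
Posterior ∝ λ^2e^(−6λ) · λ^16e^(−3λ) = λ^18e^(−9λ), i.e. Gamma(shape=19, rate=9).
The mode of a Gamma(a, b) with a ≥ 1 (shape–rate) is (a−1)/b = 18/9 ≈ 2.000.

λ̂_MAP = 2.000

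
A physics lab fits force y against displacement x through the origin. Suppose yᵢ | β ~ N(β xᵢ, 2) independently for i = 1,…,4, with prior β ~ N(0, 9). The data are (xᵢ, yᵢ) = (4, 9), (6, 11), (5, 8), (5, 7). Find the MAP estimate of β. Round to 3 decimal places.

β̂_MAP = 1.732

log p(β | y) = −Σ(yᵢ − βxᵢ)²/(2·2) − β²/(2·9) + const.
Setting the derivative to zero: Σxᵢ(yᵢ − βxᵢ)/2 − β/9 = 0, so β = Σxᵢyᵢ / (Σxᵢ² + σ²/τ²).
Σxᵢyᵢ = 4·9 + 6·11 + 5·8 + 5·7 = 177; Σxᵢ² = 102; σ²/τ² = 2/9.
β̂_MAP = 177 / (102 + 2/9) = 177/(920/9) = 1593/920 ≈ 1.732.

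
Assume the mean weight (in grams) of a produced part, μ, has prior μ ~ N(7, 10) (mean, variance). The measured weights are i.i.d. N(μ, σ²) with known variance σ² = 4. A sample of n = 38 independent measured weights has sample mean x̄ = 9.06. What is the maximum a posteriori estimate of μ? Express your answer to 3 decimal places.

n = 38, x̄ = 9.06.
For a Normal prior and Normal likelihood with known variance, the posterior is Normal; its mode equals its mean, the precision-weighted average.
Prior precision 1/σ₀² = 1/10 = 0.1; data precision n/σ² = 38/4 = 9.5.
μ̂ = (0.1·7 + 9.5·9.06) / (0.1 + 9.5) = 86.77/9.6 = 8677/960 ≈ 9.039.

μ̂_MAP = 9.039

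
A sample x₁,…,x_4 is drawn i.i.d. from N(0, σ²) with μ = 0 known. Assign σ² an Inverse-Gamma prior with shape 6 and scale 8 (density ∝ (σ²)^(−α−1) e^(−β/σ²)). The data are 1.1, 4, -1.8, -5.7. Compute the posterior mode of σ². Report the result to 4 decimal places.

Sum of squared deviations about the known mean: SS = (1.1−0)² + (4−0)² + (-1.8−0)² + (-5.7−0)² = 52.94.
The Normal likelihood contributes (σ²)^(−n/2) exp(−SS/(2σ²)), so the posterior is Inverse-Gamma(α + n/2, β + SS/2) = Inverse-Gamma(8, 34.47).
The mode of Inverse-Gamma(a, b) is b/(a+1) = 34.47/9 ≈ 3.8300.

σ̂²_MAP = 3.8300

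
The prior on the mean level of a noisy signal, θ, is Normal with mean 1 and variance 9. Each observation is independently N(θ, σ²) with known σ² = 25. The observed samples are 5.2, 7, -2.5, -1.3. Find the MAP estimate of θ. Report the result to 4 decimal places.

n = 4; x̄ = (5.2 + 7 + (-2.5) + (-1.3))/4 = 8.4/4 = 2.1.
For a Normal prior and Normal likelihood with known variance, the posterior is Normal; its mode equals its mean, the precision-weighted average.
Prior precision 1/σ₀² = 1/9; data precision n/σ² = 4/25 = 0.16.
θ̂ = ((1/9)·1 + 0.16·2.1) / (1/9 + 0.16) = (503/1125)/(61/225) = 503/305 ≈ 1.6492.

θ̂_MAP = 1.6492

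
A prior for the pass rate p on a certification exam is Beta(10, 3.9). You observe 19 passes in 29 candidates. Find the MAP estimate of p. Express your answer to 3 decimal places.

Prior: Beta(10, 3.9).
Data: 19 successes in 29 trials. The binomial likelihood contributes p^19(1−p)^10, so the posterior is Beta(10+19, 3.9+10) = Beta(29, 13.9).
For Beta(a, b) with a, b > 1 the mode is (a−1)/(a+b−2) = 28/40.9 ≈ 0.685.

p̂_MAP = 0.685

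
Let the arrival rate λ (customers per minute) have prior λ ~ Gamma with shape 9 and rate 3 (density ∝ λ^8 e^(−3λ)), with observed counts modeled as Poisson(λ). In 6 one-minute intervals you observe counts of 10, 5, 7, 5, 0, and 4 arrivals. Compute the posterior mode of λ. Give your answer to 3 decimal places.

Σxᵢ = 10+5+7+5+0+4 = 31, with n = 6.
Posterior ∝ λ^8e^(−3λ) · λ^31e^(−6λ) = λ^39e^(−9λ), i.e. Gamma(shape=40, rate=9).
The mode of a Gamma(a, b) with a ≥ 1 (shape–rate) is (a−1)/b = 39/9 ≈ 4.333.

λ̂_MAP = 4.333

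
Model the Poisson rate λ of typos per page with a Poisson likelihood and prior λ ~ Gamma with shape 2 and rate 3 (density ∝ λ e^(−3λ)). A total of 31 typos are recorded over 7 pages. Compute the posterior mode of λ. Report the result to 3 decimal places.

Σxᵢ = 31, n = 7.
Posterior ∝ λe^(−3λ) · λ^31e^(−7λ) = λ^32e^(−10λ), i.e. Gamma(shape=33, rate=10).
The mode of a Gamma(a, b) with a ≥ 1 (shape–rate) is (a−1)/b = 32/10 ≈ 3.200.

λ̂_MAP = 3.200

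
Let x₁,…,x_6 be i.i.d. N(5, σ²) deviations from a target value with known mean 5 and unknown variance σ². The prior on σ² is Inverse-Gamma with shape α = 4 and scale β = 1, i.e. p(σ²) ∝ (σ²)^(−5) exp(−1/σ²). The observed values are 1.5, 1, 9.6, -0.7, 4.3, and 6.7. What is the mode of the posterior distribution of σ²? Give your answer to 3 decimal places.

σ̂²_MAP = 5.455

Sum of squared deviations about the known mean: SS = (1.5−5)² + (1−5)² + (9.6−5)² + (-0.7−5)² + (4.3−5)² + (6.7−5)² = 85.28.
The Normal likelihood contributes (σ²)^(−n/2) exp(−SS/(2σ²)), so the posterior is Inverse-Gamma(α + n/2, β + SS/2) = Inverse-Gamma(7, 43.64).
The mode of Inverse-Gamma(a, b) is b/(a+1) = 43.64/8 ≈ 5.455.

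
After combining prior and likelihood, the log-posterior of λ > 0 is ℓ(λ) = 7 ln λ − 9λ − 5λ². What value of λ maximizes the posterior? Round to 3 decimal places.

ℓ'(λ) = 7/λ − 9 − 10λ. Setting this to zero and multiplying by λ: 10λ² + 9λ − 7 = 0.
λ = (−9 + √(9² + 4·10·7)) / (2·10) = (−9 + √361) / 20 = (−9 + 19)/20 = 1/2.
ℓ''(λ) = −7/λ² − 10 < 0, confirming a maximum.

λ̂_MAP = 0.500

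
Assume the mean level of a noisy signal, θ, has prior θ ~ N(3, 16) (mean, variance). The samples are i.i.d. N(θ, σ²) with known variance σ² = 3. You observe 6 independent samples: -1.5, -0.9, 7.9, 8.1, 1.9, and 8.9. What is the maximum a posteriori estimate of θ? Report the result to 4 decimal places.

θ̂_MAP = 4.0343

n = 6; x̄ = ((-1.5) + (-0.9) + 7.9 + 8.1 + 1.9 + 8.9)/6 = 24.4/6 = 61/15 ≈ 4.0667.
For a Normal prior and Normal likelihood with known variance, the posterior is Normal; its mode equals its mean, the precision-weighted average.
Prior precision 1/σ₀² = 1/16 = 0.0625; data precision n/σ² = 6/3 = 2.
θ̂ = (0.0625·3 + 2·(61/15)) / (0.0625 + 2) = (1997/240)/2.0625 = 1997/495 ≈ 4.0343.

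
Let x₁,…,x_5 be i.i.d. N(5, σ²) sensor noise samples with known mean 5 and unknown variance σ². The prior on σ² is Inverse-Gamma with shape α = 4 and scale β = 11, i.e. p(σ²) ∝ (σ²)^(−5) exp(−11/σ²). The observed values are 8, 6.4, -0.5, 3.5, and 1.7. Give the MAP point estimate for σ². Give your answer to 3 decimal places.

σ̂²_MAP = 5.090

Sum of squared deviations about the known mean: SS = (8−5)² + (6.4−5)² + (-0.5−5)² + (3.5−5)² + (1.7−5)² = 54.35.
The Normal likelihood contributes (σ²)^(−n/2) exp(−SS/(2σ²)), so the posterior is Inverse-Gamma(α + n/2, β + SS/2) = Inverse-Gamma(6.5, 38.175).
The mode of Inverse-Gamma(a, b) is b/(a+1) = 38.175/7.5 ≈ 5.090.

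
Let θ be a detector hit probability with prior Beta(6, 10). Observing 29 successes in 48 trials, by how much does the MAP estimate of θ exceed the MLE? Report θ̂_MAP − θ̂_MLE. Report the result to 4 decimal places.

Posterior is Beta(35, 29); MAP = (35−1)/(64−2) = 34/62 ≈ 0.54839.
MLE ignores the prior: θ̂_MLE = k/n = 29/48 ≈ 0.60417.
Difference = 34/62 − 29/48 = -83/1488 ≈ -0.0558.

MAP − MLE = -0.0558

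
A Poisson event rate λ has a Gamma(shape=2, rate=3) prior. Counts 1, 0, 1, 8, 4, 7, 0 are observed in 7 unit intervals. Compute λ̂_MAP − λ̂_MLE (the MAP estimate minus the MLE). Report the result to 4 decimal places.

MAP − MLE = -0.8000

Σxᵢ = 21. Posterior is Gamma(23, 10); MAP = (23−1)/10 = 22/10 ≈ 2.20000.
MLE = x̄ = 21/7 ≈ 3.00000.
Difference = 22/10 − 21/7 = -4/5 ≈ -0.8000.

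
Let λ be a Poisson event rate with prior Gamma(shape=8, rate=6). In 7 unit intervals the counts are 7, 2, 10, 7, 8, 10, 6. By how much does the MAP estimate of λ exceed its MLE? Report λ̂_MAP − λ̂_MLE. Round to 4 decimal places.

Σxᵢ = 50. Posterior is Gamma(58, 13); MAP = (58−1)/13 = 57/13 ≈ 4.38462.
MLE = x̄ = 50/7 ≈ 7.14286.
Difference = 57/13 − 50/7 = -251/91 ≈ -2.7582.

MAP − MLE = -2.7582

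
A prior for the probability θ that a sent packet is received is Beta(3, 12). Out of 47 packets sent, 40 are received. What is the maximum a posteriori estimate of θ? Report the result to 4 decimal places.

θ̂_MAP = 0.7000

Prior: Beta(3, 12).
Data: 40 successes in 47 trials. The binomial likelihood contributes θ^40(1−θ)^7, so the posterior is Beta(3+40, 12+7) = Beta(43, 19).
For Beta(a, b) with a, b > 1 the mode is (a−1)/(a+b−2) = 42/60 ≈ 0.7000.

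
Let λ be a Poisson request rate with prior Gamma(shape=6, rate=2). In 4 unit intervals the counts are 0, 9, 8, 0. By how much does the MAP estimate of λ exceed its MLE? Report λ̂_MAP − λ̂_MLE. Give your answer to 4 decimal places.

MAP − MLE = -0.5833

Σxᵢ = 17. Posterior is Gamma(23, 6); MAP = (23−1)/6 = 22/6 ≈ 3.66667.
MLE = x̄ = 17/4 ≈ 4.25000.
Difference = 22/6 − 17/4 = -7/12 ≈ -0.5833.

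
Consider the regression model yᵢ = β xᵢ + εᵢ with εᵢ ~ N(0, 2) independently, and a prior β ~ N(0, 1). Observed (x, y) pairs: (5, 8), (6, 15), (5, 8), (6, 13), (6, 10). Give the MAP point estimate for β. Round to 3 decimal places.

β̂_MAP = 1.925

log p(β | y) = −Σ(yᵢ − βxᵢ)²/(2·2) − β²/(2·1) + const.
Setting the derivative to zero: Σxᵢ(yᵢ − βxᵢ)/2 − β/1 = 0, so β = Σxᵢyᵢ / (Σxᵢ² + σ²/τ²).
Σxᵢyᵢ = 5·8 + 6·15 + 5·8 + 6·13 + 6·10 = 308; Σxᵢ² = 158; σ²/τ² = 2.
β̂_MAP = 308 / (158 + 2) = 308/160 ≈ 1.925.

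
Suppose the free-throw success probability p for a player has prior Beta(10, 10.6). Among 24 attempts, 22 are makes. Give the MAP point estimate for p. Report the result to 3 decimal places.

p̂_MAP = 0.728

Prior: Beta(10, 10.6).
Data: 22 successes in 24 trials. The binomial likelihood contributes p^22(1−p)^2, so the posterior is Beta(10+22, 10.6+2) = Beta(32, 12.6).
For Beta(a, b) with a, b > 1 the mode is (a−1)/(a+b−2) = 31/42.6 ≈ 0.728.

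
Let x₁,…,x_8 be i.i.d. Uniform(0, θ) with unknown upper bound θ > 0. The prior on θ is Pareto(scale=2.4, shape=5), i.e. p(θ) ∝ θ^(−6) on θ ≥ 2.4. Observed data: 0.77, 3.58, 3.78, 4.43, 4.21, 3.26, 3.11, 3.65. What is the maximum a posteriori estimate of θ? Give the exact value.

θ̂_MAP = 4.43

The Uniform(0, θ) likelihood is θ^(−n) for θ ≥ max(xᵢ), zero otherwise. Here max(xᵢ) = 4.43.
Posterior ∝ θ^(−6) · θ^(−8) = θ^(−14) on θ ≥ max(2.4, 4.43) = 4.43.
This density is strictly decreasing in θ, so the posterior mode lies at the lower boundary of the support.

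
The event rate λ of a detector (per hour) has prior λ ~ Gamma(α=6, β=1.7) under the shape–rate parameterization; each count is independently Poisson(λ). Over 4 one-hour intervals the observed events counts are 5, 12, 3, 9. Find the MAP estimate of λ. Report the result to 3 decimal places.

λ̂_MAP = 5.965

Σxᵢ = 5+12+3+9 = 29, with n = 4.
Posterior ∝ λ^5e^(−1.7λ) · λ^29e^(−4λ) = λ^34e^(−5.7λ), i.e. Gamma(shape=35, rate=5.7).
The mode of a Gamma(a, b) with a ≥ 1 (shape–rate) is (a−1)/b = 34/5.7 ≈ 5.965.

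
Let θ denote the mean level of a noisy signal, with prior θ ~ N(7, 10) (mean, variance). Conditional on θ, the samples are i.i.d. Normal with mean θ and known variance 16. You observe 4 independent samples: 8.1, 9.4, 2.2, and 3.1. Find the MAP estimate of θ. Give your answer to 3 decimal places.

θ̂_MAP = 6.071

n = 4; x̄ = (8.1 + 9.4 + 2.2 + 3.1)/4 = 22.8/4 = 5.7.
For a Normal prior and Normal likelihood with known variance, the posterior is Normal; its mode equals its mean, the precision-weighted average.
Prior precision 1/σ₀² = 1/10 = 0.1; data precision n/σ² = 4/16 = 0.25.
θ̂ = (0.1·7 + 0.25·5.7) / (0.1 + 0.25) = 2.125/0.35 = 85/14 ≈ 6.071.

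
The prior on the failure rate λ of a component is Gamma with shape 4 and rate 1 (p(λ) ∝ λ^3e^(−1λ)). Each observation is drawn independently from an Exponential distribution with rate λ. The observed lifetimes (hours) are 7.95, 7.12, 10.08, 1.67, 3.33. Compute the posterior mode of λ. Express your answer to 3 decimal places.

The Exponential(rate=λ) likelihood is ∝ λ^n e^(−λΣtᵢ). Here n = 5 and Σtᵢ = 7.95 + 7.12 + 10.08 + 1.67 + 3.33 = 30.15.
Posterior ∝ λ^3e^(−1λ) · λ^5e^(−30.15λ) = λ^8e^(−31.15λ), i.e. Gamma(9, 31.15).
Mode = (a−1)/b = 8/31.15 ≈ 0.257.

λ̂_MAP = 0.257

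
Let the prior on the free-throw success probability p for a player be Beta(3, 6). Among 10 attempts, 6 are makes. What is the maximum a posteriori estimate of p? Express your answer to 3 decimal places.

p̂_MAP = 0.471

Prior: Beta(3, 6).
Data: 6 successes in 10 trials. The binomial likelihood contributes p^6(1−p)^4, so the posterior is Beta(3+6, 6+4) = Beta(9, 10).
For Beta(a, b) with a, b > 1 the mode is (a−1)/(a+b−2) = 8/17 ≈ 0.471.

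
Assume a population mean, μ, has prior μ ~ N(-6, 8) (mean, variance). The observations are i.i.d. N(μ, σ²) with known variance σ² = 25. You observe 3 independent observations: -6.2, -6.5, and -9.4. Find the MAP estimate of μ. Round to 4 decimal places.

μ̂_MAP = -6.6694

n = 3; x̄ = ((-6.2) + (-6.5) + (-9.4))/3 = -22.1/3 = -221/30 ≈ -7.3667.
For a Normal prior and Normal likelihood with known variance, the posterior is Normal; its mode equals its mean, the precision-weighted average.
Prior precision 1/σ₀² = 1/8 = 0.125; data precision n/σ² = 3/25 = 0.12.
μ̂ = (0.125·(-6) + 0.12·(-221/30)) / (0.125 + 0.12) = (-1.634)/0.245 = -1634/245 ≈ -6.6694.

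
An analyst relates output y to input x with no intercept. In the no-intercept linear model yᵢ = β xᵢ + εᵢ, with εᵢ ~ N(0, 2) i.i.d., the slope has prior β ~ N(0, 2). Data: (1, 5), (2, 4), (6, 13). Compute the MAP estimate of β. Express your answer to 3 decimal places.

β̂_MAP = 2.167

log p(β | y) = −Σ(yᵢ − βxᵢ)²/(2·2) − β²/(2·2) + const.
Setting the derivative to zero: Σxᵢ(yᵢ − βxᵢ)/2 − β/2 = 0, so β = Σxᵢyᵢ / (Σxᵢ² + σ²/τ²).
Σxᵢyᵢ = 1·5 + 2·4 + 6·13 = 91; Σxᵢ² = 41; σ²/τ² = 1.
β̂_MAP = 91 / (41 + 1) = 91/42 ≈ 2.167.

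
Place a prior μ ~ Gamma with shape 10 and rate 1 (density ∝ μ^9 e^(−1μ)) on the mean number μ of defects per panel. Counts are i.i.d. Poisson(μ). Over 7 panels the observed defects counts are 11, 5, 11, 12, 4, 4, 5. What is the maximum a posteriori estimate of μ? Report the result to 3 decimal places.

μ̂_MAP = 7.625

Σxᵢ = 11+5+11+12+4+4+5 = 52, with n = 7.
Posterior ∝ μ^9e^(−1μ) · μ^52e^(−7μ) = μ^61e^(−8μ), i.e. Gamma(shape=62, rate=8).
The mode of a Gamma(a, b) with a ≥ 1 (shape–rate) is (a−1)/b = 61/8 ≈ 7.625.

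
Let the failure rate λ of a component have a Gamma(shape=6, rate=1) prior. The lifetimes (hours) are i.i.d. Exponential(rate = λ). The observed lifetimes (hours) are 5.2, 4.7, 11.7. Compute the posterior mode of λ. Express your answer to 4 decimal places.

The Exponential(rate=λ) likelihood is ∝ λ^n e^(−λΣtᵢ). Here n = 3 and Σtᵢ = 5.2 + 4.7 + 11.7 = 21.6.
Posterior ∝ λ^5e^(−1λ) · λ^3e^(−21.6λ) = λ^8e^(−22.6λ), i.e. Gamma(9, 22.6).
Mode = (a−1)/b = 8/22.6 ≈ 0.3540.

λ̂_MAP = 0.3540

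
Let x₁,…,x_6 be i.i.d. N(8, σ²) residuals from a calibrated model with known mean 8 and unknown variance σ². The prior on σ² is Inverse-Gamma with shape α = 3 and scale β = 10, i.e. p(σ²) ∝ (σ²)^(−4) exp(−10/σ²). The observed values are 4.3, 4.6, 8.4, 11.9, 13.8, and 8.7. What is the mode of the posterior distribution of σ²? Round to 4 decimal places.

σ̂²_MAP = 6.7679

Sum of squared deviations about the known mean: SS = (4.3−8)² + (4.6−8)² + (8.4−8)² + (11.9−8)² + (13.8−8)² + (8.7−8)² = 74.75.
The Normal likelihood contributes (σ²)^(−n/2) exp(−SS/(2σ²)), so the posterior is Inverse-Gamma(α + n/2, β + SS/2) = Inverse-Gamma(6, 47.375).
The mode of Inverse-Gamma(a, b) is b/(a+1) = 47.375/7 ≈ 6.7679.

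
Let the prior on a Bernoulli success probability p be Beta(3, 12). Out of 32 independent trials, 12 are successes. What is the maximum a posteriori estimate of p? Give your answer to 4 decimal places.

Prior: Beta(3, 12).
Data: 12 successes in 32 trials. The binomial likelihood contributes p^12(1−p)^20, so the posterior is Beta(3+12, 12+20) = Beta(15, 32).
For Beta(a, b) with a, b > 1 the mode is (a−1)/(a+b−2) = 14/45 ≈ 0.3111.

p̂_MAP = 0.3111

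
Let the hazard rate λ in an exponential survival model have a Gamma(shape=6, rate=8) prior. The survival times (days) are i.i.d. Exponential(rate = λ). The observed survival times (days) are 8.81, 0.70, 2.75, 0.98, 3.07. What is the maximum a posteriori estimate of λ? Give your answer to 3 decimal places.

λ̂_MAP = 0.411

The Exponential(rate=λ) likelihood is ∝ λ^n e^(−λΣtᵢ). Here n = 5 and Σtᵢ = 8.81 + 0.70 + 2.75 + 0.98 + 3.07 = 16.31.
Posterior ∝ λ^5e^(−8λ) · λ^5e^(−16.31λ) = λ^10e^(−24.31λ), i.e. Gamma(11, 24.31).
Mode = (a−1)/b = 10/24.31 ≈ 0.411.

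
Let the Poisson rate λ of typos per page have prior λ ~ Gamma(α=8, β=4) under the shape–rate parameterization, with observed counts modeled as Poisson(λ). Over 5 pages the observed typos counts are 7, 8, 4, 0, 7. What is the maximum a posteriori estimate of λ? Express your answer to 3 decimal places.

λ̂_MAP = 3.667

Σxᵢ = 7+8+4+0+7 = 26, with n = 5.
Posterior ∝ λ^7e^(−4λ) · λ^26e^(−5λ) = λ^33e^(−9λ), i.e. Gamma(shape=34, rate=9).
The mode of a Gamma(a, b) with a ≥ 1 (shape–rate) is (a−1)/b = 33/9 ≈ 3.667.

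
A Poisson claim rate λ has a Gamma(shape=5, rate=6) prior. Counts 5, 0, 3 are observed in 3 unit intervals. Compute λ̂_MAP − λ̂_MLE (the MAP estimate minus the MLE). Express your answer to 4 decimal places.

MAP − MLE = -1.3333

Σxᵢ = 8. Posterior is Gamma(13, 9); MAP = (13−1)/9 = 12/9 ≈ 1.33333.
MLE = x̄ = 8/3 ≈ 2.66667.
Difference = 12/9 − 8/3 = -4/3 ≈ -1.3333.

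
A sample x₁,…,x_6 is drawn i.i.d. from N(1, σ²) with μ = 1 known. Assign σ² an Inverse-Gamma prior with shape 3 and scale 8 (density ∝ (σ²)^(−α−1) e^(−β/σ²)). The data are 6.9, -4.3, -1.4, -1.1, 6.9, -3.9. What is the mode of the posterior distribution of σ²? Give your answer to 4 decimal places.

Sum of squared deviations about the known mean: SS = (6.9−1)² + (-4.3−1)² + (-1.4−1)² + (-1.1−1)² + (6.9−1)² + (-3.9−1)² = 131.89.
The Normal likelihood contributes (σ²)^(−n/2) exp(−SS/(2σ²)), so the posterior is Inverse-Gamma(α + n/2, β + SS/2) = Inverse-Gamma(6, 73.945).
The mode of Inverse-Gamma(a, b) is b/(a+1) = 73.945/7 ≈ 10.5636.

σ̂²_MAP = 10.5636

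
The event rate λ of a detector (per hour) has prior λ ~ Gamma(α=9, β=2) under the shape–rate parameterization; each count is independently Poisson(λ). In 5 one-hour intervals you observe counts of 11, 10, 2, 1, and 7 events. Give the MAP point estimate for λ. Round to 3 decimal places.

Σxᵢ = 11+10+2+1+7 = 31, with n = 5.
Posterior ∝ λ^8e^(−2λ) · λ^31e^(−5λ) = λ^39e^(−7λ), i.e. Gamma(shape=40, rate=7).
The mode of a Gamma(a, b) with a ≥ 1 (shape–rate) is (a−1)/b = 39/7 ≈ 5.571.

λ̂_MAP = 5.571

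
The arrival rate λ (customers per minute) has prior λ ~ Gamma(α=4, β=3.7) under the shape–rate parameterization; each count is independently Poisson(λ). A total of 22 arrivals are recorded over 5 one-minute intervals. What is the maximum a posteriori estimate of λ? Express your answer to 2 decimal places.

λ̂_MAP = 2.87

Σxᵢ = 22, n = 5.
Posterior ∝ λ^3e^(−3.7λ) · λ^22e^(−5λ) = λ^25e^(−8.7λ), i.e. Gamma(shape=26, rate=8.7).
The mode of a Gamma(a, b) with a ≥ 1 (shape–rate) is (a−1)/b = 25/8.7 ≈ 2.87.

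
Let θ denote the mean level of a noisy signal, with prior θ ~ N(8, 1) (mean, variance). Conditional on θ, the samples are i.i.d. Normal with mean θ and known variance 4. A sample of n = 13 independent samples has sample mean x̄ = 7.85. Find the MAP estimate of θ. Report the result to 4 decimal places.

θ̂_MAP = 7.8853

n = 13, x̄ = 7.85.
For a Normal prior and Normal likelihood with known variance, the posterior is Normal; its mode equals its mean, the precision-weighted average.
Prior precision 1/σ₀² = 1/1 = 1; data precision n/σ² = 13/4 = 3.25.
θ̂ = (1·8 + 3.25·7.85) / (1 + 3.25) = 33.5125/4.25 = 2681/340 ≈ 7.8853.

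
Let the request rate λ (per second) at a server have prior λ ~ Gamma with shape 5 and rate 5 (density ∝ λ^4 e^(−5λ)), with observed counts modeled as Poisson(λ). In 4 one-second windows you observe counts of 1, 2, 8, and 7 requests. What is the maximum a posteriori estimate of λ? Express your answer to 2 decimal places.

Σxᵢ = 1+2+8+7 = 18, with n = 4.
Posterior ∝ λ^4e^(−5λ) · λ^18e^(−4λ) = λ^22e^(−9λ), i.e. Gamma(shape=23, rate=9).
The mode of a Gamma(a, b) with a ≥ 1 (shape–rate) is (a−1)/b = 22/9 ≈ 2.44.

λ̂_MAP = 2.44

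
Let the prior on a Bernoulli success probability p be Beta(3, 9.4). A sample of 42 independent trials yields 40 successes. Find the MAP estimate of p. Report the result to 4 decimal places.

p̂_MAP = 0.8015

Prior: Beta(3, 9.4).
Data: 40 successes in 42 trials. The binomial likelihood contributes p^40(1−p)^2, so the posterior is Beta(3+40, 9.4+2) = Beta(43, 11.4).
For Beta(a, b) with a, b > 1 the mode is (a−1)/(a+b−2) = 42/52.4 ≈ 0.8015.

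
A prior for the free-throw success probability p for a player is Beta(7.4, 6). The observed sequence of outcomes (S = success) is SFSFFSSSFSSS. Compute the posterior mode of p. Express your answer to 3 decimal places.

p̂_MAP = 0.615

Prior: Beta(7.4, 6).
Data: 8 successes in 12 trials (from the sequence). The binomial likelihood contributes p^8(1−p)^4, so the posterior is Beta(7.4+8, 6+4) = Beta(15.4, 10).
For Beta(a, b) with a, b > 1 the mode is (a−1)/(a+b−2) = 14.4/23.4 ≈ 0.615.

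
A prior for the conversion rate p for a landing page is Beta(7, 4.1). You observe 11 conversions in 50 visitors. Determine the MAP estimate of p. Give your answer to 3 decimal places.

p̂_MAP = 0.288

Prior: Beta(7, 4.1).
Data: 11 successes in 50 trials. The binomial likelihood contributes p^11(1−p)^39, so the posterior is Beta(7+11, 4.1+39) = Beta(18, 43.1).
For Beta(a, b) with a, b > 1 the mode is (a−1)/(a+b−2) = 17/59.1 ≈ 0.288.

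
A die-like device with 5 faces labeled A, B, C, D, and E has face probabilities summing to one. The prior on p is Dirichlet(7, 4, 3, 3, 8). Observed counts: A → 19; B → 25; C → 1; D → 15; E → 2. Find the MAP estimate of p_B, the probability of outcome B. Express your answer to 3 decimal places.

The posterior is Dirichlet(αᵢ + nᵢ) = Dirichlet(26, 29, 4, 18, 10).
For a Dirichlet(a₁,…,a_K) with all aᵢ > 1, the mode has j-th component (aⱼ − 1)/(Σaᵢ − K).
Here Σaᵢ = 87 and K = 5, so p_B = (29 − 1)/(87 − 5) = 28/82 ≈ 0.341.

MAP estimate of p_B = 0.341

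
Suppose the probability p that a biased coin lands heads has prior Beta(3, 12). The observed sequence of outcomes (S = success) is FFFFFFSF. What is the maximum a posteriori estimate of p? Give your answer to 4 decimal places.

p̂_MAP = 0.1429

Prior: Beta(3, 12).
Data: 1 success in 8 trials (from the sequence). The binomial likelihood contributes p(1−p)^7, so the posterior is Beta(3+1, 12+7) = Beta(4, 19).
For Beta(a, b) with a, b > 1 the mode is (a−1)/(a+b−2) = 3/21 ≈ 0.1429.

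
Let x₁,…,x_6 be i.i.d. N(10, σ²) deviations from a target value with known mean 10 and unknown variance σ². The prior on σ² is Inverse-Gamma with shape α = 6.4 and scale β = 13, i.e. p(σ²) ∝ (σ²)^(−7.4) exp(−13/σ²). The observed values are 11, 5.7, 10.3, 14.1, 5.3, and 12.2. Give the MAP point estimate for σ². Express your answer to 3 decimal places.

σ̂²_MAP = 4.294

Sum of squared deviations about the known mean: SS = (11−10)² + (5.7−10)² + (10.3−10)² + (14.1−10)² + (5.3−10)² + (12.2−10)² = 63.32.
The Normal likelihood contributes (σ²)^(−n/2) exp(−SS/(2σ²)), so the posterior is Inverse-Gamma(α + n/2, β + SS/2) = Inverse-Gamma(9.4, 44.66).
The mode of Inverse-Gamma(a, b) is b/(a+1) = 44.66/10.4 ≈ 4.294.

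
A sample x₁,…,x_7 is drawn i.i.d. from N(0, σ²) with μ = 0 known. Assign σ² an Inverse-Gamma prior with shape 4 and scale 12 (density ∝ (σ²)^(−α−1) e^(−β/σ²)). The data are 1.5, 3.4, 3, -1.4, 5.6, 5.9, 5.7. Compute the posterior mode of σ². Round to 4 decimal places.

Sum of squared deviations about the known mean: SS = (1.5−0)² + (3.4−0)² + (3−0)² + (-1.4−0)² + (5.6−0)² + (5.9−0)² + (5.7−0)² = 123.43.
The Normal likelihood contributes (σ²)^(−n/2) exp(−SS/(2σ²)), so the posterior is Inverse-Gamma(α + n/2, β + SS/2) = Inverse-Gamma(7.5, 73.715).
The mode of Inverse-Gamma(a, b) is b/(a+1) = 73.715/8.5 ≈ 8.6724.

σ̂²_MAP = 8.6724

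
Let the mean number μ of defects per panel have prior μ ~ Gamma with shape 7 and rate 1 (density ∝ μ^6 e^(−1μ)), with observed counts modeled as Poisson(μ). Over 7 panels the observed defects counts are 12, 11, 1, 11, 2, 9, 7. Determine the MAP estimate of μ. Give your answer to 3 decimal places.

μ̂_MAP = 7.375

Σxᵢ = 12+11+1+11+2+9+7 = 53, with n = 7.
Posterior ∝ μ^6e^(−1μ) · μ^53e^(−7μ) = μ^59e^(−8μ), i.e. Gamma(shape=60, rate=8).
The mode of a Gamma(a, b) with a ≥ 1 (shape–rate) is (a−1)/b = 59/8 ≈ 7.375.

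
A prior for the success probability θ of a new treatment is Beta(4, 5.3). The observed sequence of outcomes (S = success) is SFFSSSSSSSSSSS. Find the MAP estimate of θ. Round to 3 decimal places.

Prior: Beta(4, 5.3).
Data: 12 successes in 14 trials (from the sequence). The binomial likelihood contributes θ^12(1−θ)^2, so the posterior is Beta(4+12, 5.3+2) = Beta(16, 7.3).
For Beta(a, b) with a, b > 1 the mode is (a−1)/(a+b−2) = 15/21.3 ≈ 0.704.

θ̂_MAP = 0.704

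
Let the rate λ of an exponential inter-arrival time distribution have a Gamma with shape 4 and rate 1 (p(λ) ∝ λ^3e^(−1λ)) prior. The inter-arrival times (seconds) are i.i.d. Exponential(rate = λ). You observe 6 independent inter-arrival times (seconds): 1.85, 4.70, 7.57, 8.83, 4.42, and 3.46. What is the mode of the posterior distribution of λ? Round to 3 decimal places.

λ̂_MAP = 0.283

The Exponential(rate=λ) likelihood is ∝ λ^n e^(−λΣtᵢ). Here n = 6 and Σtᵢ = 1.85 + 4.70 + 7.57 + 8.83 + 4.42 + 3.46 = 30.83.
Posterior ∝ λ^3e^(−1λ) · λ^6e^(−30.83λ) = λ^9e^(−31.83λ), i.e. Gamma(10, 31.83).
Mode = (a−1)/b = 9/31.83 ≈ 0.283.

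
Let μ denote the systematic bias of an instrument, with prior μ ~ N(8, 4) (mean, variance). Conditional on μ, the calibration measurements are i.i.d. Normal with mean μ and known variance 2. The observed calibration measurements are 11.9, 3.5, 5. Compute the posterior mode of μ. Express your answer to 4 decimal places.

n = 3; x̄ = (11.9 + 3.5 + 5)/3 = 20.4/3 = 6.8.
For a Normal prior and Normal likelihood with known variance, the posterior is Normal; its mode equals its mean, the precision-weighted average.
Prior precision 1/σ₀² = 1/4 = 0.25; data precision n/σ² = 3/2 = 1.5.
μ̂ = (0.25·8 + 1.5·6.8) / (0.25 + 1.5) = 12.2/1.75 = 244/35 ≈ 6.9714.

μ̂_MAP = 6.9714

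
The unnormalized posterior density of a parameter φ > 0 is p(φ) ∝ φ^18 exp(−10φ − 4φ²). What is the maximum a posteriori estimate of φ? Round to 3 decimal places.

ℓ'(φ) = 18/φ − 10 − 8φ. Setting this to zero and multiplying by φ: 8φ² + 10φ − 18 = 0.
φ = (−10 + √(10² + 4·8·18)) / (2·8) = (−10 + √676) / 16 = (−10 + 26)/16 = 1.
ℓ''(φ) = −18/φ² − 8 < 0, confirming a maximum.

φ̂_MAP = 1.000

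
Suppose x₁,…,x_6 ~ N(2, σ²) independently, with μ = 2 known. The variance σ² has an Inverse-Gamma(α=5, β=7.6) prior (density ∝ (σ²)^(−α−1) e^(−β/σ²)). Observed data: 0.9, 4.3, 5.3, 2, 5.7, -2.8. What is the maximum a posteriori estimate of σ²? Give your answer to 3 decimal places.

σ̂²_MAP = 3.851

Sum of squared deviations about the known mean: SS = (0.9−2)² + (4.3−2)² + (5.3−2)² + (2−2)² + (5.7−2)² + (-2.8−2)² = 54.12.
The Normal likelihood contributes (σ²)^(−n/2) exp(−SS/(2σ²)), so the posterior is Inverse-Gamma(α + n/2, β + SS/2) = Inverse-Gamma(8, 34.66).
The mode of Inverse-Gamma(a, b) is b/(a+1) = 34.66/9 ≈ 3.851.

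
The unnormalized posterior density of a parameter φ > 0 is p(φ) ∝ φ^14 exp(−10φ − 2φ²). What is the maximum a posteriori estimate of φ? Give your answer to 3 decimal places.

φ̂_MAP = 1.000

ℓ'(φ) = 14/φ − 10 − 4φ. Setting this to zero and multiplying by φ: 4φ² + 10φ − 14 = 0.
φ = (−10 + √(10² + 4·4·14)) / (2·4) = (−10 + √324) / 8 = (−10 + 18)/8 = 1.
ℓ''(φ) = −14/φ² − 4 < 0, confirming a maximum.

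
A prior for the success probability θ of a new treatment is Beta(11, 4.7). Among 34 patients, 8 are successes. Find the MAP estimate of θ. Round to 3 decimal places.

θ̂_MAP = 0.377

Prior: Beta(11, 4.7).
Data: 8 successes in 34 trials. The binomial likelihood contributes θ^8(1−θ)^26, so the posterior is Beta(11+8, 4.7+26) = Beta(19, 30.7).
For Beta(a, b) with a, b > 1 the mode is (a−1)/(a+b−2) = 18/47.7 ≈ 0.377.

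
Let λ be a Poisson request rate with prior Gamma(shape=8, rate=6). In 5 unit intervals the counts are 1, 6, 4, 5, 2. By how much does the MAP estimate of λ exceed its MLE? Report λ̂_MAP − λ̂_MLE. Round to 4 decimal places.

Σxᵢ = 18. Posterior is Gamma(26, 11); MAP = (26−1)/11 = 25/11 ≈ 2.27273.
MLE = x̄ = 18/5 ≈ 3.60000.
Difference = 25/11 − 18/5 = -73/55 ≈ -1.3273.

MAP − MLE = -1.3273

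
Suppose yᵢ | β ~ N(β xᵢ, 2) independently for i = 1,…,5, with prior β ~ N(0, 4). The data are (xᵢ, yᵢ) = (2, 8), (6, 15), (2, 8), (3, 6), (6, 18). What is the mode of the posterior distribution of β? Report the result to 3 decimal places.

log p(β | y) = −Σ(yᵢ − βxᵢ)²/(2·2) − β²/(2·4) + const.
Setting the derivative to zero: Σxᵢ(yᵢ − βxᵢ)/2 − β/4 = 0, so β = Σxᵢyᵢ / (Σxᵢ² + σ²/τ²).
Σxᵢyᵢ = 2·8 + 6·15 + 2·8 + 3·6 + 6·18 = 248; Σxᵢ² = 89; σ²/τ² = 0.5.
β̂_MAP = 248 / (89 + 0.5) = 248/89.5 ≈ 2.771.

β̂_MAP = 2.771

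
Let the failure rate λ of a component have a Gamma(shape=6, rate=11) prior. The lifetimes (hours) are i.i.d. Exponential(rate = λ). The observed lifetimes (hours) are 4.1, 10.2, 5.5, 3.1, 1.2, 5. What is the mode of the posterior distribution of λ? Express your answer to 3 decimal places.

The Exponential(rate=λ) likelihood is ∝ λ^n e^(−λΣtᵢ). Here n = 6 and Σtᵢ = 4.1 + 10.2 + 5.5 + 3.1 + 1.2 + 5 = 29.1.
Posterior ∝ λ^5e^(−11λ) · λ^6e^(−29.1λ) = λ^11e^(−40.1λ), i.e. Gamma(12, 40.1).
Mode = (a−1)/b = 11/40.1 ≈ 0.274.

λ̂_MAP = 0.274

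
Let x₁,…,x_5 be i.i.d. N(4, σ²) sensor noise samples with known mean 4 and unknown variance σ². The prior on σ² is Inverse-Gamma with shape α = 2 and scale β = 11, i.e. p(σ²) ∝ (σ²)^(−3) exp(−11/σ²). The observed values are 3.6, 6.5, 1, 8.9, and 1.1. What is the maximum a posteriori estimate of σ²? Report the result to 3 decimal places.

Sum of squared deviations about the known mean: SS = (3.6−4)² + (6.5−4)² + (1−4)² + (8.9−4)² + (1.1−4)² = 47.83.
The Normal likelihood contributes (σ²)^(−n/2) exp(−SS/(2σ²)), so the posterior is Inverse-Gamma(α + n/2, β + SS/2) = Inverse-Gamma(4.5, 34.915).
The mode of Inverse-Gamma(a, b) is b/(a+1) = 34.915/5.5 ≈ 6.348.

σ̂²_MAP = 6.348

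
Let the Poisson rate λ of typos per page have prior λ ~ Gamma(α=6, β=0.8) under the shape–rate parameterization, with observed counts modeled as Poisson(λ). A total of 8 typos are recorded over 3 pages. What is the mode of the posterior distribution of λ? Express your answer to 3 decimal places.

Σxᵢ = 8, n = 3.
Posterior ∝ λ^5e^(−0.8λ) · λ^8e^(−3λ) = λ^13e^(−3.8λ), i.e. Gamma(shape=14, rate=3.8).
The mode of a Gamma(a, b) with a ≥ 1 (shape–rate) is (a−1)/b = 13/3.8 ≈ 3.421.

λ̂_MAP = 3.421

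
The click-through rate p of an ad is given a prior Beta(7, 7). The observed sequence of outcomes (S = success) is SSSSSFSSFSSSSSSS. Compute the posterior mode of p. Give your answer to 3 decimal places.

p̂_MAP = 0.714

Prior: Beta(7, 7).
Data: 14 successes in 16 trials (from the sequence). The binomial likelihood contributes p^14(1−p)^2, so the posterior is Beta(7+14, 7+2) = Beta(21, 9).
For Beta(a, b) with a, b > 1 the mode is (a−1)/(a+b−2) = 20/28 ≈ 0.714.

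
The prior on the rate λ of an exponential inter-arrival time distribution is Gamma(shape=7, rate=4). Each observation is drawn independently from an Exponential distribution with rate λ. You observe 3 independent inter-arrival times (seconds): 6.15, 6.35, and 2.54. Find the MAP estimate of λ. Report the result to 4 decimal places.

λ̂_MAP = 0.4727

The Exponential(rate=λ) likelihood is ∝ λ^n e^(−λΣtᵢ). Here n = 3 and Σtᵢ = 6.15 + 6.35 + 2.54 = 15.04.
Posterior ∝ λ^6e^(−4λ) · λ^3e^(−15.04λ) = λ^9e^(−19.04λ), i.e. Gamma(10, 19.04).
Mode = (a−1)/b = 9/19.04 ≈ 0.4727.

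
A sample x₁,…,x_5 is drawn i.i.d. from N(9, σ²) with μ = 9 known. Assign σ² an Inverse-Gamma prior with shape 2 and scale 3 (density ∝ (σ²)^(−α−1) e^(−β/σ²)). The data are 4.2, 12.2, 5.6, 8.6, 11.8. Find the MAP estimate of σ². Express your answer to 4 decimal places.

Sum of squared deviations about the known mean: SS = (4.2−9)² + (12.2−9)² + (5.6−9)² + (8.6−9)² + (11.8−9)² = 52.84.
The Normal likelihood contributes (σ²)^(−n/2) exp(−SS/(2σ²)), so the posterior is Inverse-Gamma(α + n/2, β + SS/2) = Inverse-Gamma(4.5, 29.42).
The mode of Inverse-Gamma(a, b) is b/(a+1) = 29.42/5.5 ≈ 5.3491.

σ̂²_MAP = 5.3491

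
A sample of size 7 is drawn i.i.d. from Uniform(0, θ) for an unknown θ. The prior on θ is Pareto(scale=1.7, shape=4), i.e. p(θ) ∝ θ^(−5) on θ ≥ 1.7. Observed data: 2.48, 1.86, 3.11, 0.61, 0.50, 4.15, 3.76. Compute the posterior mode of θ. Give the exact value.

θ̂_MAP = 4.15

The Uniform(0, θ) likelihood is θ^(−n) for θ ≥ max(xᵢ), zero otherwise. Here max(xᵢ) = 4.15.
Posterior ∝ θ^(−5) · θ^(−7) = θ^(−12) on θ ≥ max(1.7, 4.15) = 4.15.
This density is strictly decreasing in θ, so the posterior mode lies at the lower boundary of the support.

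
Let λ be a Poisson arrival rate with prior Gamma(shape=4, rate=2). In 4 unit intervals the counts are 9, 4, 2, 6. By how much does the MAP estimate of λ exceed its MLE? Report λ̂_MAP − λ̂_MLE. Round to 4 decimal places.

Σxᵢ = 21. Posterior is Gamma(25, 6); MAP = (25−1)/6 = 24/6 ≈ 4.00000.
MLE = x̄ = 21/4 ≈ 5.25000.
Difference = 24/6 − 21/4 = -5/4 ≈ -1.2500.

MAP − MLE = -1.2500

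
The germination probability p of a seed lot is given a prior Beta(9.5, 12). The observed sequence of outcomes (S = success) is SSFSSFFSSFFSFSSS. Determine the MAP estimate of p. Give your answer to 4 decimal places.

Prior: Beta(9.5, 12).
Data: 10 successes in 16 trials (from the sequence). The binomial likelihood contributes p^10(1−p)^6, so the posterior is Beta(9.5+10, 12+6) = Beta(19.5, 18).
For Beta(a, b) with a, b > 1 the mode is (a−1)/(a+b−2) = 18.5/35.5 ≈ 0.5211.

p̂_MAP = 0.5211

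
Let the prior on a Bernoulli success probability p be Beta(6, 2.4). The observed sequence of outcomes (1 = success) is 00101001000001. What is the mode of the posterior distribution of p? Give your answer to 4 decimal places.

p̂_MAP = 0.4412

Prior: Beta(6, 2.4).
Data: 4 successes in 14 trials (from the sequence). The binomial likelihood contributes p^4(1−p)^10, so the posterior is Beta(6+4, 2.4+10) = Beta(10, 12.4).
For Beta(a, b) with a, b > 1 the mode is (a−1)/(a+b−2) = 9/20.4 ≈ 0.4412.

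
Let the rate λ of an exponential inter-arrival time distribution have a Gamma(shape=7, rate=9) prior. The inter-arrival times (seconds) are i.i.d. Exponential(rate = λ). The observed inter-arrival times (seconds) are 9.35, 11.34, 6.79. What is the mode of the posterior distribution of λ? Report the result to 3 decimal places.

λ̂_MAP = 0.247

The Exponential(rate=λ) likelihood is ∝ λ^n e^(−λΣtᵢ). Here n = 3 and Σtᵢ = 9.35 + 11.34 + 6.79 = 27.48.
Posterior ∝ λ^6e^(−9λ) · λ^3e^(−27.48λ) = λ^9e^(−36.48λ), i.e. Gamma(10, 36.48).
Mode = (a−1)/b = 9/36.48 ≈ 0.247.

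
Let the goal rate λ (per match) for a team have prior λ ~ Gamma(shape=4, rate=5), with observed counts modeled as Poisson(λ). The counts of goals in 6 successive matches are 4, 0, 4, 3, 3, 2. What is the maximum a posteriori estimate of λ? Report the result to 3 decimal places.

Σxᵢ = 4+0+4+3+3+2 = 16, with n = 6.
Posterior ∝ λ^3e^(−5λ) · λ^16e^(−6λ) = λ^19e^(−11λ), i.e. Gamma(shape=20, rate=11).
The mode of a Gamma(a, b) with a ≥ 1 (shape–rate) is (a−1)/b = 19/11 ≈ 1.727.

λ̂_MAP = 1.727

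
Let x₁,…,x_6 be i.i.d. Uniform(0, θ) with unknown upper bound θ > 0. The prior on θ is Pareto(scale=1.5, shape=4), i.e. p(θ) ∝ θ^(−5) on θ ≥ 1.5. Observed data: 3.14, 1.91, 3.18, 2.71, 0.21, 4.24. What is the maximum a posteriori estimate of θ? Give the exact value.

The Uniform(0, θ) likelihood is θ^(−n) for θ ≥ max(xᵢ), zero otherwise. Here max(xᵢ) = 4.24.
Posterior ∝ θ^(−5) · θ^(−6) = θ^(−11) on θ ≥ max(1.5, 4.24) = 4.24.
This density is strictly decreasing in θ, so the posterior mode lies at the lower boundary of the support.

θ̂_MAP = 4.24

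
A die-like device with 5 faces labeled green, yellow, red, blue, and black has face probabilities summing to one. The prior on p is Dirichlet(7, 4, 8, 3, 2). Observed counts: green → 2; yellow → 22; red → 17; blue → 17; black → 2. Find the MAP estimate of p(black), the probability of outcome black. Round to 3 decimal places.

The posterior is Dirichlet(αᵢ + nᵢ) = Dirichlet(9, 26, 25, 20, 4).
For a Dirichlet(a₁,…,a_K) with all aᵢ > 1, the mode has j-th component (aⱼ − 1)/(Σaᵢ − K).
Here Σaᵢ = 84 and K = 5, so p(black) = (4 − 1)/(84 − 5) = 3/79 ≈ 0.038.

MAP estimate of p(black) = 0.038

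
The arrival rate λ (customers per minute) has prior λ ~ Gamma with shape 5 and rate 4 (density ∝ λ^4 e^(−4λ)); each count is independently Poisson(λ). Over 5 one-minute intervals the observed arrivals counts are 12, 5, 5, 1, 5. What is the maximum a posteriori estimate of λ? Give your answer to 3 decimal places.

λ̂_MAP = 3.556

Σxᵢ = 12+5+5+1+5 = 28, with n = 5.
Posterior ∝ λ^4e^(−4λ) · λ^28e^(−5λ) = λ^32e^(−9λ), i.e. Gamma(shape=33, rate=9).
The mode of a Gamma(a, b) with a ≥ 1 (shape–rate) is (a−1)/b = 32/9 ≈ 3.556.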